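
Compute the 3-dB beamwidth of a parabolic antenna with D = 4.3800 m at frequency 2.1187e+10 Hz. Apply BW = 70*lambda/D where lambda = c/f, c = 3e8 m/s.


lambda = c / f = 3.0000e+08 / 2.1187e+10 = 0.01415963 m
BW = 70 * 0.01415963 / 4.3800 = 0.2263 deg

0.2263 deg


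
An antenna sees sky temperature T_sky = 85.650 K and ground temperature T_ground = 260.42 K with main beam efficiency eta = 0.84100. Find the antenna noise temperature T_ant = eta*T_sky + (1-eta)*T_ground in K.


T_ant = 0.84100 * 85.650 + (1 - 0.84100) * 260.42 = 113.4 K

113.4 K


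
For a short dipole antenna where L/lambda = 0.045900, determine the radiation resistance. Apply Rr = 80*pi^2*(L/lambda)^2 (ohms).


Rr = 80 * pi^2 * (0.045900)^2 = 80 * 9.869604 * 2.106810e-03 = 1.663 ohm

1.663 ohm


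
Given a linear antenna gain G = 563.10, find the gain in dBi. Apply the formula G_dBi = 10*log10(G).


G_dBi = 10 * log10(563.10) = 27.51 dBi

27.51 dBi


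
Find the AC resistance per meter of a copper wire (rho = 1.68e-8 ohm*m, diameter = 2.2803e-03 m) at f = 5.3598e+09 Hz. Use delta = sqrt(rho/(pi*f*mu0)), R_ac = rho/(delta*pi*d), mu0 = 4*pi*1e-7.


delta = sqrt(1.68e-8 / (pi * 5.3598e+09 * 4*pi*1e-7)) = 8.910467e-07 m
R_ac = 1.68e-8 / (8.910467e-07 * pi * 2.2803e-03) = 2.632 ohm/m

2.632 ohm/m


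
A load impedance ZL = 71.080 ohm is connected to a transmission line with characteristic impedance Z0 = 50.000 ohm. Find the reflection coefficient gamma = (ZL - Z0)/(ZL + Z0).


gamma = (71.080 - 50.000) / (71.080 + 50.000) = 0.1741

0.1741


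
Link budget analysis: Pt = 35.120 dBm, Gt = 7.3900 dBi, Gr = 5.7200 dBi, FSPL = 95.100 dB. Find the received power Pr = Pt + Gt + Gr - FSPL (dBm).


Pr = 35.120 + 7.3900 + 5.7200 - 95.100 = -46.87 dBm

-46.87 dBm


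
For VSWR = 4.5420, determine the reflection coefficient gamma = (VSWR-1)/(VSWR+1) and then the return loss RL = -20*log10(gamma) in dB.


gamma = (4.5420 - 1) / (4.5420 + 1) = 0.6391195
RL = -20 * log10(0.6391195) = 3.888 dB

3.888 dB


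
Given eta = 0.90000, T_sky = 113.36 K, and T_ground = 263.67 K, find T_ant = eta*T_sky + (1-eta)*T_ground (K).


T_ant = 0.90000 * 113.36 + (1 - 0.90000) * 263.67 = 128.4 K

128.4 K


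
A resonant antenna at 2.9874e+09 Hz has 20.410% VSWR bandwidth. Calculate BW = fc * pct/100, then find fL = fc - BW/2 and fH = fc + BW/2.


BW = 2.9874e+09 * 20.410/100 = 6.097283e+08 Hz
fL = 2.9874e+09 - 6.097283e+08/2 = 2.683e+09 Hz
fH = 2.9874e+09 + 6.097283e+08/2 = 3.292e+09 Hz

BW=6.097e+08 Hz, fL=2.683e+09 Hz, fH=3.292e+09 Hz


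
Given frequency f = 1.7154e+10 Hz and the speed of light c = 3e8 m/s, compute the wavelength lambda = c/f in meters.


lambda = c / f = 3.0000e+08 / 1.7154e+10 = 0.01749 m

0.01749 m


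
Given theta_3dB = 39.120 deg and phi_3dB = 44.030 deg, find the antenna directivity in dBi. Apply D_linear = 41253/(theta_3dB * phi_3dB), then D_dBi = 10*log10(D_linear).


D_linear = 41253 / (39.120 * 44.030) = 23.95014
D_dBi = 10 * log10(23.95014) = 13.79 dBi

13.79 dBi


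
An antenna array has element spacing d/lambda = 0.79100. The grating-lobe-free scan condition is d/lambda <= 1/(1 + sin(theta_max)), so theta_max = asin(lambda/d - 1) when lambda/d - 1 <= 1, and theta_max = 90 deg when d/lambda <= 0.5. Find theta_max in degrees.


lambda/d - 1 = 1/0.79100 - 1 = 0.2642225
theta_max = asin(0.2642225) = 15.32 deg

15.32 deg


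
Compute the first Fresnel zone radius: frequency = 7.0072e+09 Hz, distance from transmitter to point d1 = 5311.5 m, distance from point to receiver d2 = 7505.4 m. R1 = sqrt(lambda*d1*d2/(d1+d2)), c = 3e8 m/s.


lambda = c / f = 3.0000e+08 / 7.0072e+09 = 0.04281311 m
R1 = sqrt(0.04281311 * 5311.5 * 7505.4 / (5311.5 + 7505.4)) = 11.54 m

11.54 m


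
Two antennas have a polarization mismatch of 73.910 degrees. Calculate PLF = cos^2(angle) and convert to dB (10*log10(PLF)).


PLF_linear = cos^2(73.910 deg) = 0.07681044
PLF_dB = 10 * log10(0.07681044) = -11.15 dB

-11.15 dB


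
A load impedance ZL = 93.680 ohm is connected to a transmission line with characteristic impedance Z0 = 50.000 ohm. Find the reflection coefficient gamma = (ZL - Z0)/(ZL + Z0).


gamma = (93.680 - 50.000) / (93.680 + 50.000) = 0.3040

0.3040


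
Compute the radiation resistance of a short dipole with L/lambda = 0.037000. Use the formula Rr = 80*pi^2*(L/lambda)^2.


Rr = 80 * pi^2 * (0.037000)^2 = 80 * 9.869604 * 1.369000e-03 = 1.081 ohm

1.081 ohm


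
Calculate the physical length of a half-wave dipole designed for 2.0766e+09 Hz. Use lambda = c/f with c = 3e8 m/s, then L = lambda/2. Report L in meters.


lambda = c / f = 3.0000e+08 / 2.0766e+09 = 0.1444669 m
L = lambda / 2 = 0.1444669 / 2 = 0.07223 m

0.07223 m


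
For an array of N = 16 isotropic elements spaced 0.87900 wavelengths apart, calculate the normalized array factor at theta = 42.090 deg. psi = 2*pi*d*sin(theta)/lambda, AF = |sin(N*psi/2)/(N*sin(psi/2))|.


psi = 2*pi*0.87900*sin(42.090 deg) = 3.701997 rad
AF = |sin(16*3.701997/2) / (16*sin(3.701997/2))| = 0.06334

0.06334


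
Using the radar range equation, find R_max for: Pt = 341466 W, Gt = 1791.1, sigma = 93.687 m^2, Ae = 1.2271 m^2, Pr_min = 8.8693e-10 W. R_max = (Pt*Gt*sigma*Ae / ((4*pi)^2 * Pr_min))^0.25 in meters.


R^4 = 341466*1791.1*93.687*1.2271 / ((4*pi)^2 * 8.8693e-10) = 5.020160e+17
R_max = 5.020160e+17^0.25 = 26618 m

26618 m


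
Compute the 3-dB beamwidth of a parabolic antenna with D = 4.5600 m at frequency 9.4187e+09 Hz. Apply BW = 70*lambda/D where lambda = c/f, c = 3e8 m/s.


lambda = c / f = 3.0000e+08 / 9.4187e+09 = 0.03185153 m
BW = 70 * 0.03185153 / 4.5600 = 0.4889 deg

0.4889 deg


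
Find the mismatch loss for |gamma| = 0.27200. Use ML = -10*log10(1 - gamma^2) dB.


ML = -10 * log10(1 - 0.27200^2) = -10 * log10(0.926016) = 0.3338 dB

0.3338 dB


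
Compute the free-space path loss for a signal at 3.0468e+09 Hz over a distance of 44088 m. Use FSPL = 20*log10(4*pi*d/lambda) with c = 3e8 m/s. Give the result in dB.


lambda = c / f = 3.0000e+08 / 3.0468e+09 = 0.09846396 m
FSPL = 20 * log10(4*pi*44088/0.09846396) = 135.0 dB

135.0 dB


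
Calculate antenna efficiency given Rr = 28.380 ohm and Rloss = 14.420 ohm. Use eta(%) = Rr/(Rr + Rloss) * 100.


eta = 28.380 / (28.380 + 14.420) * 100 = 66.31%

66.31%


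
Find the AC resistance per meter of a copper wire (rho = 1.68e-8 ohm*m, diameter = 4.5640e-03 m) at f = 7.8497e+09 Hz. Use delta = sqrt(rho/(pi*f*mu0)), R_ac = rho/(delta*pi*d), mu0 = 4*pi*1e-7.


delta = sqrt(1.68e-8 / (pi * 7.8497e+09 * 4*pi*1e-7)) = 7.362889e-07 m
R_ac = 1.68e-8 / (7.362889e-07 * pi * 4.5640e-03) = 1.591 ohm/m

1.591 ohm/m


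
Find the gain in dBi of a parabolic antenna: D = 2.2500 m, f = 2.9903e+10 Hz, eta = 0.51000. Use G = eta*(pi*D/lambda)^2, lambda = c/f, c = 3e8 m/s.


lambda = c / f = 3.0000e+08 / 2.9903e+10 = 0.01003244 m
G_linear = 0.51000 * (pi * 2.2500 / 0.01003244)^2 = 253175.6
G_dBi = 10 * log10(253175.6) = 54.03 dBi

54.03 dBi


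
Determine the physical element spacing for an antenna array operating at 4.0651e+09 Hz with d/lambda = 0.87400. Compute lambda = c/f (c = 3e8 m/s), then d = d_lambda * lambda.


lambda = c / f = 3.0000e+08 / 4.0651e+09 = 0.07379892 m
d = 0.87400 * 0.07379892 = 0.06450 m

0.06450 m


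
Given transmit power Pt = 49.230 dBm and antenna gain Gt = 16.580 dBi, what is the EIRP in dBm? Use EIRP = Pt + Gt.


EIRP = Pt + Gt = 49.230 + 16.580 = 65.81 dBm

65.81 dBm


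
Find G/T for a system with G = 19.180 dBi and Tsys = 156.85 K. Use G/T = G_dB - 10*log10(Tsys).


G/T = 19.180 - 10*log10(156.85) = 19.180 - 21.95485 = -2.775 dB/K

-2.775 dB/K


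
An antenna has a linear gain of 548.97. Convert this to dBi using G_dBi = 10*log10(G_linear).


G_dBi = 10 * log10(548.97) = 27.40 dBi

27.40 dBi


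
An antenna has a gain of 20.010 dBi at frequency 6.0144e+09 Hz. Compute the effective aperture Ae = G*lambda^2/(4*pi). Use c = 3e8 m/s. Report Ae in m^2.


lambda = c / f = 3.0000e+08 / 6.0144e+09 = 0.04988029 m
G_linear = 10^(20.010/10) = 100.2305
Ae = G_linear * lambda^2 / (4*pi) = 100.2305 * 0.04988029^2 / (4*pi) = 0.01984 m^2

0.01984 m^2


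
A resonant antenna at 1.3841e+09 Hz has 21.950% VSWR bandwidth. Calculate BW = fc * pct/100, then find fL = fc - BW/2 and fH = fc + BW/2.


BW = 1.3841e+09 * 21.950/100 = 3.038100e+08 Hz
fL = 1.3841e+09 - 3.038100e+08/2 = 1.232e+09 Hz
fH = 1.3841e+09 + 3.038100e+08/2 = 1.536e+09 Hz

BW=3.038e+08 Hz, fL=1.232e+09 Hz, fH=1.536e+09 Hz


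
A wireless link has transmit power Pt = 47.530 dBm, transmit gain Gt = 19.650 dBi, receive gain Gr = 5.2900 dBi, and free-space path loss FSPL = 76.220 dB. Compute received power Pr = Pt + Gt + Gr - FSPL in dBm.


Pr = 47.530 + 19.650 + 5.2900 - 76.220 = -3.75 dBm

-3.75 dBm


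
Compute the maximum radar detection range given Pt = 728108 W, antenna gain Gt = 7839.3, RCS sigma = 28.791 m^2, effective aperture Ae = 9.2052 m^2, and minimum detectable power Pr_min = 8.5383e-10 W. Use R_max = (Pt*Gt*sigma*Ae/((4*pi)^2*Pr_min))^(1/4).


R^4 = 728108*7839.3*28.791*9.2052 / ((4*pi)^2 * 8.5383e-10) = 1.121946e+19
R_max = 1.121946e+19^0.25 = 57875 m

57875 m


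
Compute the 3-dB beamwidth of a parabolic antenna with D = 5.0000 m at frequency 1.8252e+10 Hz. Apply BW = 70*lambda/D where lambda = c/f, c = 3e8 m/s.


lambda = c / f = 3.0000e+08 / 1.8252e+10 = 0.01643655 m
BW = 70 * 0.01643655 / 5.0000 = 0.2301 deg

0.2301 deg


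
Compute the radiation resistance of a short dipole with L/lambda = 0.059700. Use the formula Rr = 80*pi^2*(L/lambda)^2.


Rr = 80 * pi^2 * (0.059700)^2 = 80 * 9.869604 * 3.564090e-03 = 2.814 ohm

2.814 ohm


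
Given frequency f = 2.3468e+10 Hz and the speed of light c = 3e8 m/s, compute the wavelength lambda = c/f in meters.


lambda = c / f = 3.0000e+08 / 2.3468e+10 = 0.01278 m

0.01278 m


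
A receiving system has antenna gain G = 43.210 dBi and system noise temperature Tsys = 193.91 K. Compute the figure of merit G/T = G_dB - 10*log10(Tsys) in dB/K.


G/T = 43.210 - 10*log10(193.91) = 43.210 - 22.87600 = 20.33 dB/K

20.33 dB/K


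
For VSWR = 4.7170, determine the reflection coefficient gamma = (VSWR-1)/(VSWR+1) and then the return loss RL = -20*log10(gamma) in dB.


gamma = (4.7170 - 1) / (4.7170 + 1) = 0.6501662
RL = -20 * log10(0.6501662) = 3.740 dB

3.740 dB


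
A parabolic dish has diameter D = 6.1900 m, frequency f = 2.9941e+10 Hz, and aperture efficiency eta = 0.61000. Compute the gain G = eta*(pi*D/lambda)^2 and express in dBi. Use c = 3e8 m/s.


lambda = c / f = 3.0000e+08 / 2.9941e+10 = 0.01001971 m
G_linear = 0.61000 * (pi * 6.1900 / 0.01001971)^2 = 2.297738e+06
G_dBi = 10 * log10(2.297738e+06) = 63.61 dBi

63.61 dBi


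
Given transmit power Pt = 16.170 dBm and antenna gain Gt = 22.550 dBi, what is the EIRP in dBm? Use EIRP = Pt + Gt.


EIRP = Pt + Gt = 16.170 + 22.550 = 38.72 dBm

38.72 dBm


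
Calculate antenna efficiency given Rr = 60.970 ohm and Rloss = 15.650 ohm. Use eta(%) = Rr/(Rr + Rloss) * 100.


eta = 60.970 / (60.970 + 15.650) * 100 = 79.57%

79.57%


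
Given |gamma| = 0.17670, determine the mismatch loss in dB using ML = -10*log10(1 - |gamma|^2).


ML = -10 * log10(1 - 0.17670^2) = -10 * log10(0.96877711) = 0.1378 dB

0.1378 dB


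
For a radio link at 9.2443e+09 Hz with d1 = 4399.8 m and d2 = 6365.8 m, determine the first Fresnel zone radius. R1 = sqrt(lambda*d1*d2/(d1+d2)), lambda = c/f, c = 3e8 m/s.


lambda = c / f = 3.0000e+08 / 9.2443e+09 = 0.03245243 m
R1 = sqrt(0.03245243 * 4399.8 * 6365.8 / (4399.8 + 6365.8)) = 9.189 m

9.189 m


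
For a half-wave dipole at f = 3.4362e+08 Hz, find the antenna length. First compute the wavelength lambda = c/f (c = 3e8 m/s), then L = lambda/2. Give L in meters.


lambda = c / f = 3.0000e+08 / 3.4362e+08 = 0.8730574 m
L = lambda / 2 = 0.8730574 / 2 = 0.4365 m

0.4365 m


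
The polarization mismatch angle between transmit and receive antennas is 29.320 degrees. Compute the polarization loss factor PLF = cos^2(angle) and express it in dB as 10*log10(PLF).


PLF_linear = cos^2(29.320 deg) = 0.7602068
PLF_dB = 10 * log10(0.7602068) = -1.191 dB

-1.191 dB


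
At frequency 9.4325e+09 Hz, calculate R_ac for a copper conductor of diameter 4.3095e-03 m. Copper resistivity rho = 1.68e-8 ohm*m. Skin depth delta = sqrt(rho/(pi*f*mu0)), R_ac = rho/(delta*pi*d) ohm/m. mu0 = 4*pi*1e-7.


delta = sqrt(1.68e-8 / (pi * 9.4325e+09 * 4*pi*1e-7)) = 6.716784e-07 m
R_ac = 1.68e-8 / (6.716784e-07 * pi * 4.3095e-03) = 1.847 ohm/m

1.847 ohm/m


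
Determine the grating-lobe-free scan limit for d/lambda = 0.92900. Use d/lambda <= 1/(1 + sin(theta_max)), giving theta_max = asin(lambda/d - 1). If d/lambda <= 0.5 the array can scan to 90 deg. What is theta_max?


lambda/d - 1 = 1/0.92900 - 1 = 0.07642626
theta_max = asin(0.07642626) = 4.383 deg

4.383 deg


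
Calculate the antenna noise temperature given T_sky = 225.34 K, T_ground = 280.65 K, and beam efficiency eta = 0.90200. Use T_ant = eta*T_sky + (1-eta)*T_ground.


T_ant = 0.90200 * 225.34 + (1 - 0.90200) * 280.65 = 230.8 K

230.8 K


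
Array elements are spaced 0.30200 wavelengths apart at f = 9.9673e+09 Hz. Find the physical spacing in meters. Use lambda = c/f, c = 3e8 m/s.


lambda = c / f = 3.0000e+08 / 9.9673e+09 = 0.03009842 m
d = 0.30200 * 0.03009842 = 9.090e-03 m

9.090e-03 m


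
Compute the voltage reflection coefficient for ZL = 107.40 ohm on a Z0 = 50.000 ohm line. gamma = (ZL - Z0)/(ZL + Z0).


gamma = (107.40 - 50.000) / (107.40 + 50.000) = 0.3647

0.3647


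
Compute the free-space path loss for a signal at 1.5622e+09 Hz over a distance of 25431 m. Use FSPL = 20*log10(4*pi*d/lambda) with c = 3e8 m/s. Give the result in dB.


lambda = c / f = 3.0000e+08 / 1.5622e+09 = 0.1920369 m
FSPL = 20 * log10(4*pi*25431/0.1920369) = 124.4 dB

124.4 dB


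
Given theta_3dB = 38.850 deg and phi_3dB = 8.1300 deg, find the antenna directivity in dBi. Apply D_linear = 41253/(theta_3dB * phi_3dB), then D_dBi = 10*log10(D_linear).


D_linear = 41253 / (38.850 * 8.1300) = 130.6093
D_dBi = 10 * log10(130.6093) = 21.16 dBi

21.16 dBi


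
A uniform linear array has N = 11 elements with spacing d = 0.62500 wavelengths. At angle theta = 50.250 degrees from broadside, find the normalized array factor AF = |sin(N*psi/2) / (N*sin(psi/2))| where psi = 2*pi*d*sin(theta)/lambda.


psi = 2*pi*0.62500*sin(50.250 deg) = 3.019235 rad
AF = |sin(11*3.019235/2) / (11*sin(3.019235/2))| = 0.07122

0.07122


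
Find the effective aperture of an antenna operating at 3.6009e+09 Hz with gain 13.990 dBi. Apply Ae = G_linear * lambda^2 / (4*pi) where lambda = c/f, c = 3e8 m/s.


lambda = c / f = 3.0000e+08 / 3.6009e+09 = 0.08331251 m
G_linear = 10^(13.990/10) = 25.06109
Ae = G_linear * lambda^2 / (4*pi) = 25.06109 * 0.08331251^2 / (4*pi) = 0.01384 m^2

0.01384 m^2


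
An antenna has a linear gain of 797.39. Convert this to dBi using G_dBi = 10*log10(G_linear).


G_dBi = 10 * log10(797.39) = 29.02 dBi

29.02 dBi


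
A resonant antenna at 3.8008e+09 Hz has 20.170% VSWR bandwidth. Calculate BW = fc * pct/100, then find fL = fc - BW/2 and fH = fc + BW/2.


BW = 3.8008e+09 * 20.170/100 = 7.666214e+08 Hz
fL = 3.8008e+09 - 7.666214e+08/2 = 3.417e+09 Hz
fH = 3.8008e+09 + 7.666214e+08/2 = 4.184e+09 Hz

BW=7.666e+08 Hz, fL=3.417e+09 Hz, fH=4.184e+09 Hz


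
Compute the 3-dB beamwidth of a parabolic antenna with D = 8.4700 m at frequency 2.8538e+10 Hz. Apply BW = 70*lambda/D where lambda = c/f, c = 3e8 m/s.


lambda = c / f = 3.0000e+08 / 2.8538e+10 = 0.01051230 m
BW = 70 * 0.01051230 / 8.4700 = 0.08688 deg

0.08688 deg


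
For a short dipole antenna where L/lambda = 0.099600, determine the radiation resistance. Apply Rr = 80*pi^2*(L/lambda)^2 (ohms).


Rr = 80 * pi^2 * (0.099600)^2 = 80 * 9.869604 * 9.920160e-03 = 7.833 ohm

7.833 ohm


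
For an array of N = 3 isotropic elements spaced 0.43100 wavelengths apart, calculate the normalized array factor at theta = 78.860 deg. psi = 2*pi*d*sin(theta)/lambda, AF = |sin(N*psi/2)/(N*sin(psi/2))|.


psi = 2*pi*0.43100*sin(78.860 deg) = 2.657028 rad
AF = |sin(3*2.657028/2) / (3*sin(2.657028/2))| = 0.2566

0.2566


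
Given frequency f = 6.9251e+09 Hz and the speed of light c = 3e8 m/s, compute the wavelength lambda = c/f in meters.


lambda = c / f = 3.0000e+08 / 6.9251e+09 = 0.04332 m

0.04332 m


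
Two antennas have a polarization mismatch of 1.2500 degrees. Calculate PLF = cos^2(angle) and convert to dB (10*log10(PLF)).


PLF_linear = cos^2(1.2500 deg) = 0.9995241
PLF_dB = 10 * log10(0.9995241) = -2.067e-03 dB

-2.067e-03 dB


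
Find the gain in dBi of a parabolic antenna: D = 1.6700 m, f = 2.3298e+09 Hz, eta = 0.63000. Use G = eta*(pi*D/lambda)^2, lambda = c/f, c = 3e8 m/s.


lambda = c / f = 3.0000e+08 / 2.3298e+09 = 0.1287664 m
G_linear = 0.63000 * (pi * 1.6700 / 0.1287664)^2 = 1045.847
G_dBi = 10 * log10(1045.847) = 30.19 dBi

30.19 dBi


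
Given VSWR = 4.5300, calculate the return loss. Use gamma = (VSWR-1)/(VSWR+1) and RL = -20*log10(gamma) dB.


gamma = (4.5300 - 1) / (4.5300 + 1) = 0.6383363
RL = -20 * log10(0.6383363) = 3.899 dB

3.899 dB


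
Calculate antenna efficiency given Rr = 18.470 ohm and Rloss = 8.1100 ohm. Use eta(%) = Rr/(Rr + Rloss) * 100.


eta = 18.470 / (18.470 + 8.1100) * 100 = 69.49%

69.49%


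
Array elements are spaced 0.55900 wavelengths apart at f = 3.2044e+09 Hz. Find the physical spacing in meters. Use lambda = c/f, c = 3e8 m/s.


lambda = c / f = 3.0000e+08 / 3.2044e+09 = 0.09362127 m
d = 0.55900 * 0.09362127 = 0.05233 m

0.05233 m


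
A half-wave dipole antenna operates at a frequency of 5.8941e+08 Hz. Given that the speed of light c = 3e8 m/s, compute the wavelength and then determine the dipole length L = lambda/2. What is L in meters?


lambda = c / f = 3.0000e+08 / 5.8941e+08 = 0.5089836 m
L = lambda / 2 = 0.5089836 / 2 = 0.2545 m

0.2545 m


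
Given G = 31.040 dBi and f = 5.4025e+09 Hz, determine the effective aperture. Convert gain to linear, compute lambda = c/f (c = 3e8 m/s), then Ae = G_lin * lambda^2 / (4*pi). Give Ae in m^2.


lambda = c / f = 3.0000e+08 / 5.4025e+09 = 0.05552985 m
G_linear = 10^(31.040/10) = 1270.574
Ae = G_linear * lambda^2 / (4*pi) = 1270.574 * 0.05552985^2 / (4*pi) = 0.3118 m^2

0.3118 m^2


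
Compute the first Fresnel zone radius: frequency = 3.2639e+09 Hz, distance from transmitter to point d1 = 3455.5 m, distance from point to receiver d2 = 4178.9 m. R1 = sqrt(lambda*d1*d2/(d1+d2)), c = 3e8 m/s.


lambda = c / f = 3.0000e+08 / 3.2639e+09 = 0.09191458 m
R1 = sqrt(0.09191458 * 3455.5 * 4178.9 / (3455.5 + 4178.9)) = 13.19 m

13.19 m


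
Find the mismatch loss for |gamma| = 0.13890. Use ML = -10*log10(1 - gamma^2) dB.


ML = -10 * log10(1 - 0.13890^2) = -10 * log10(0.98070679) = 0.08461 dB

0.08461 dB


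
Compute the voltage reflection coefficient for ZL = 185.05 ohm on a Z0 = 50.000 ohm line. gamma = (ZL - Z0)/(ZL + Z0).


gamma = (185.05 - 50.000) / (185.05 + 50.000) = 0.5746

0.5746


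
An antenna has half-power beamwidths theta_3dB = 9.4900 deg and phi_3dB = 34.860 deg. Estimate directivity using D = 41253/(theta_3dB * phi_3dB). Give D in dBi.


D_linear = 41253 / (9.4900 * 34.860) = 124.6987
D_dBi = 10 * log10(124.6987) = 20.96 dBi

20.96 dBi


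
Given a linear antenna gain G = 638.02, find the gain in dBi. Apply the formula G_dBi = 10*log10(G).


G_dBi = 10 * log10(638.02) = 28.05 dBi

28.05 dBi


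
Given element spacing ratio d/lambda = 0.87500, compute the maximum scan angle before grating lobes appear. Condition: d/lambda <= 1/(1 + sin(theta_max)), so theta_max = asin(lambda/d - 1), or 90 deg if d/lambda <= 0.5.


lambda/d - 1 = 1/0.87500 - 1 = 0.1428571
theta_max = asin(0.1428571) = 8.213 deg

8.213 deg


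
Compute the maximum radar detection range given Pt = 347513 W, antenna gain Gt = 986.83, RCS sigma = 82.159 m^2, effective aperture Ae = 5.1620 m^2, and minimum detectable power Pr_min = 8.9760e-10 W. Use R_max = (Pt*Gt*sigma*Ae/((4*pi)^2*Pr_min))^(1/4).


R^4 = 347513*986.83*82.159*5.1620 / ((4*pi)^2 * 8.9760e-10) = 1.026086e+18
R_max = 1.026086e+18^0.25 = 31827 m

31827 m


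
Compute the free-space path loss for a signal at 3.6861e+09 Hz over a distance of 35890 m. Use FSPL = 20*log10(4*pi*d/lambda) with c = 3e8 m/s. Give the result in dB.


lambda = c / f = 3.0000e+08 / 3.6861e+09 = 0.08138683 m
FSPL = 20 * log10(4*pi*35890/0.08138683) = 134.9 dB

134.9 dB


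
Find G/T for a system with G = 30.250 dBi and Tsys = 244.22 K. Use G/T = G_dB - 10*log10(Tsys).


G/T = 30.250 - 10*log10(244.22) = 30.250 - 23.87781 = 6.372 dB/K

6.372 dB/K


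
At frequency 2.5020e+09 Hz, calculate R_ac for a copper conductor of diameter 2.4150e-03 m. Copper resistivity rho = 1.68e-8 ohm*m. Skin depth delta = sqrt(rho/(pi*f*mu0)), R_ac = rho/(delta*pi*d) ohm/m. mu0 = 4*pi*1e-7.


delta = sqrt(1.68e-8 / (pi * 2.5020e+09 * 4*pi*1e-7)) = 1.304161e-06 m
R_ac = 1.68e-8 / (1.304161e-06 * pi * 2.4150e-03) = 1.698 ohm/m

1.698 ohm/m


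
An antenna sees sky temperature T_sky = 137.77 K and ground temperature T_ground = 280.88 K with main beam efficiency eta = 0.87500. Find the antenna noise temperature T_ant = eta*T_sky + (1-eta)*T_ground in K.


T_ant = 0.87500 * 137.77 + (1 - 0.87500) * 280.88 = 155.7 K

155.7 K


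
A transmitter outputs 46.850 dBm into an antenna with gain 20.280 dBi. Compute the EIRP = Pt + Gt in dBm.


EIRP = Pt + Gt = 46.850 + 20.280 = 67.13 dBm

67.13 dBm


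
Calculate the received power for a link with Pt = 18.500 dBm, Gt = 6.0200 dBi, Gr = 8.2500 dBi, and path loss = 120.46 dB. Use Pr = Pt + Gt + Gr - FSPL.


Pr = 18.500 + 6.0200 + 8.2500 - 120.46 = -87.69 dBm

-87.69 dBm


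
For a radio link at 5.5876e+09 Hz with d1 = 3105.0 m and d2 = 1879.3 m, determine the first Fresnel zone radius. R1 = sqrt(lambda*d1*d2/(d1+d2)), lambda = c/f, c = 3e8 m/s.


lambda = c / f = 3.0000e+08 / 5.5876e+09 = 0.05369031 m
R1 = sqrt(0.05369031 * 3105.0 * 1879.3 / (3105.0 + 1879.3)) = 7.928 m

7.928 m


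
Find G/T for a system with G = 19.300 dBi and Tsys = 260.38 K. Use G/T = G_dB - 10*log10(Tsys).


G/T = 19.300 - 10*log10(260.38) = 19.300 - 24.15608 = -4.856 dB/K

-4.856 dB/K


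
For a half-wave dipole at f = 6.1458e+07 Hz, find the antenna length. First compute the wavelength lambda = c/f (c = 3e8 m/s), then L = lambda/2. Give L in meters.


lambda = c / f = 3.0000e+08 / 6.1458e+07 = 4.881382 m
L = lambda / 2 = 4.881382 / 2 = 2.441 m

2.441 m


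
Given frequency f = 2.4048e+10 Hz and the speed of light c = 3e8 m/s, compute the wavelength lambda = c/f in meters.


lambda = c / f = 3.0000e+08 / 2.4048e+10 = 0.01248 m

0.01248 m


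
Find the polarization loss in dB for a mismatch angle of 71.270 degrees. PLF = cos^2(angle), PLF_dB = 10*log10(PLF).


PLF_linear = cos^2(71.270 deg) = 0.1031109
PLF_dB = 10 * log10(0.1031109) = -9.867 dB

-9.867 dB


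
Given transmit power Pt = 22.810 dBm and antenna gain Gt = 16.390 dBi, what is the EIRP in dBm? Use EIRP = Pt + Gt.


EIRP = Pt + Gt = 22.810 + 16.390 = 39.20 dBm

39.20 dBm


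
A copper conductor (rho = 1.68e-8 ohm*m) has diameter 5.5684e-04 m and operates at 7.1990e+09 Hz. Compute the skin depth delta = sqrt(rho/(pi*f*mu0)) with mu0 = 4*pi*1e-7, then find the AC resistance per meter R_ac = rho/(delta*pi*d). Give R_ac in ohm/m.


delta = sqrt(1.68e-8 / (pi * 7.1990e+09 * 4*pi*1e-7)) = 7.688448e-07 m
R_ac = 1.68e-8 / (7.688448e-07 * pi * 5.5684e-04) = 12.49 ohm/m

12.49 ohm/m


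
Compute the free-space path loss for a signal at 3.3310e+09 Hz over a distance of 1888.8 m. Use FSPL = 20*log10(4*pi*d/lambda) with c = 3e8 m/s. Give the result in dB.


lambda = c / f = 3.0000e+08 / 3.3310e+09 = 0.09006304 m
FSPL = 20 * log10(4*pi*1888.8/0.09006304) = 108.4 dB

108.4 dB


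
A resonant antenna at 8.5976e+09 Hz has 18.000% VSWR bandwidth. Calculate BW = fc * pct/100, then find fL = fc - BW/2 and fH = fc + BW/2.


BW = 8.5976e+09 * 18.000/100 = 1.547568e+09 Hz
fL = 8.5976e+09 - 1.547568e+09/2 = 7.824e+09 Hz
fH = 8.5976e+09 + 1.547568e+09/2 = 9.371e+09 Hz

BW=1.548e+09 Hz, fL=7.824e+09 Hz, fH=9.371e+09 Hz


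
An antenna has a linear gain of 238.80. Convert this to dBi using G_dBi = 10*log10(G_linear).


G_dBi = 10 * log10(238.80) = 23.78 dBi

23.78 dBi


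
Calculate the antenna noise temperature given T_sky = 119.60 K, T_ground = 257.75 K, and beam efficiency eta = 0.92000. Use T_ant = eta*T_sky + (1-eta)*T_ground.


T_ant = 0.92000 * 119.60 + (1 - 0.92000) * 257.75 = 130.7 K

130.7 K


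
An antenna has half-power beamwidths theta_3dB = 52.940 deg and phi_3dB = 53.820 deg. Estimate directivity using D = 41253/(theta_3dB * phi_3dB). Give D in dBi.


D_linear = 41253 / (52.940 * 53.820) = 14.47864
D_dBi = 10 * log10(14.47864) = 11.61 dBi

11.61 dBi


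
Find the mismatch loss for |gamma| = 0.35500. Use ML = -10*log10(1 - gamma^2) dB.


ML = -10 * log10(1 - 0.35500^2) = -10 * log10(0.873975) = 0.5850 dB

0.5850 dB


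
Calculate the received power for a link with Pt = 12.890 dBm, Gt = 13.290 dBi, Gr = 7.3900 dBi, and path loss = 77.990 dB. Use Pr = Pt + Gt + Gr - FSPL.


Pr = 12.890 + 13.290 + 7.3900 - 77.990 = -44.42 dBm

-44.42 dBm


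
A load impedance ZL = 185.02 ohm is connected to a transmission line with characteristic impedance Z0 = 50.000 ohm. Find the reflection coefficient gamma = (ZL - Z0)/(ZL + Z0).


gamma = (185.02 - 50.000) / (185.02 + 50.000) = 0.5745

0.5745


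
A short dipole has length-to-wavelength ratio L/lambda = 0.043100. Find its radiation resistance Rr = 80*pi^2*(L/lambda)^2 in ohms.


Rr = 80 * pi^2 * (0.043100)^2 = 80 * 9.869604 * 1.857610e-03 = 1.467 ohm

1.467 ohm


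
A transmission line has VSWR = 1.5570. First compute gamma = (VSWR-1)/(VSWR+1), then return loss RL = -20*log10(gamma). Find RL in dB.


gamma = (1.5570 - 1) / (1.5570 + 1) = 0.2178334
RL = -20 * log10(0.2178334) = 13.24 dB

13.24 dB


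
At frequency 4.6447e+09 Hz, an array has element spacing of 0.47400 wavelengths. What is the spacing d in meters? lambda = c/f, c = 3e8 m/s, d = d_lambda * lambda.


lambda = c / f = 3.0000e+08 / 4.6447e+09 = 0.06458975 m
d = 0.47400 * 0.06458975 = 0.03062 m

0.03062 m


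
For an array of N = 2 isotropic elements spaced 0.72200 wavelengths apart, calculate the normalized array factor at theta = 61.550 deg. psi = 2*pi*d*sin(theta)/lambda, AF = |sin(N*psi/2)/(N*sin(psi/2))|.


psi = 2*pi*0.72200*sin(61.550 deg) = 3.988606 rad
AF = |sin(2*3.988606/2) / (2*sin(3.988606/2))| = 0.4110

0.4110


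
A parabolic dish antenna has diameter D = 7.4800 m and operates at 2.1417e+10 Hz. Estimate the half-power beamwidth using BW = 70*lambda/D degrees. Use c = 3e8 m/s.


lambda = c / f = 3.0000e+08 / 2.1417e+10 = 0.01400756 m
BW = 70 * 0.01400756 / 7.4800 = 0.1311 deg

0.1311 deg


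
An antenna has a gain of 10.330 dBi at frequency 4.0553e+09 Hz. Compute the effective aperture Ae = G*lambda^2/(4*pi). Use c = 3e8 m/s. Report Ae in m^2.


lambda = c / f = 3.0000e+08 / 4.0553e+09 = 0.07397726 m
G_linear = 10^(10.330/10) = 10.78947
Ae = G_linear * lambda^2 / (4*pi) = 10.78947 * 0.07397726^2 / (4*pi) = 4.699e-03 m^2

4.699e-03 m^2


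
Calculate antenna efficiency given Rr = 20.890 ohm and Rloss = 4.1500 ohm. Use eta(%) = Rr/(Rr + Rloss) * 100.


eta = 20.890 / (20.890 + 4.1500) * 100 = 83.43%

83.43%


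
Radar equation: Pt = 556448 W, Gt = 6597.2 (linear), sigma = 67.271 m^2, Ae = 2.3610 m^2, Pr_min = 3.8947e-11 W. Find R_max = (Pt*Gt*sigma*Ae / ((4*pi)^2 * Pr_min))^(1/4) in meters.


R^4 = 556448*6597.2*67.271*2.3610 / ((4*pi)^2 * 3.8947e-11) = 9.480132e+19
R_max = 9.480132e+19^0.25 = 98674 m

98674 m


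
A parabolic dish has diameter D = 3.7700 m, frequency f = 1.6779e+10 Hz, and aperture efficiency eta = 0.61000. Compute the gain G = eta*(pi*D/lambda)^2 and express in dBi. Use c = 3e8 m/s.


lambda = c / f = 3.0000e+08 / 1.6779e+10 = 0.01787949 m
G_linear = 0.61000 * (pi * 3.7700 / 0.01787949)^2 = 267671.4
G_dBi = 10 * log10(267671.4) = 54.28 dBi

54.28 dBi


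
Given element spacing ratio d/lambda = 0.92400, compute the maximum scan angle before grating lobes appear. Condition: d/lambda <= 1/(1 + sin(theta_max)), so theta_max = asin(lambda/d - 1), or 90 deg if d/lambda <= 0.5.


lambda/d - 1 = 1/0.92400 - 1 = 0.08225108
theta_max = asin(0.08225108) = 4.718 deg

4.718 deg


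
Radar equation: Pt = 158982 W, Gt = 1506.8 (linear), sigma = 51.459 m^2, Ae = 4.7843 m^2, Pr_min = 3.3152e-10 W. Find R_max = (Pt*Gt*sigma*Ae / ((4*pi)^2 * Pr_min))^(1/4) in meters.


R^4 = 158982*1506.8*51.459*4.7843 / ((4*pi)^2 * 3.3152e-10) = 1.126559e+18
R_max = 1.126559e+18^0.25 = 32579 m

32579 m


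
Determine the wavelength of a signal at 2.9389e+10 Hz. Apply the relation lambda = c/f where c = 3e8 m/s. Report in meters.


lambda = c / f = 3.0000e+08 / 2.9389e+10 = 0.01021 m

0.01021 m


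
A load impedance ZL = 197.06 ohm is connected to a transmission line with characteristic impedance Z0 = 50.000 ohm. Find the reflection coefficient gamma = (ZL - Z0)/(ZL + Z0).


gamma = (197.06 - 50.000) / (197.06 + 50.000) = 0.5952

0.5952


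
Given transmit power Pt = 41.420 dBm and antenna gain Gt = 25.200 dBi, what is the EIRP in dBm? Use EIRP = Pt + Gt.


EIRP = Pt + Gt = 41.420 + 25.200 = 66.62 dBm

66.62 dBm


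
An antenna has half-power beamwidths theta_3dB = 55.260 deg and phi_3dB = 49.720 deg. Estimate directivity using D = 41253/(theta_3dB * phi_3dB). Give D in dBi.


D_linear = 41253 / (55.260 * 49.720) = 15.01459
D_dBi = 10 * log10(15.01459) = 11.77 dBi

11.77 dBi


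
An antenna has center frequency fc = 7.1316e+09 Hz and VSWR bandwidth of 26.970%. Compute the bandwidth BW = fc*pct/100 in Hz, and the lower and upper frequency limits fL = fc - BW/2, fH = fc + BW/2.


BW = 7.1316e+09 * 26.970/100 = 1.923393e+09 Hz
fL = 7.1316e+09 - 1.923393e+09/2 = 6.170e+09 Hz
fH = 7.1316e+09 + 1.923393e+09/2 = 8.093e+09 Hz

BW=1.923e+09 Hz, fL=6.170e+09 Hz, fH=8.093e+09 Hz


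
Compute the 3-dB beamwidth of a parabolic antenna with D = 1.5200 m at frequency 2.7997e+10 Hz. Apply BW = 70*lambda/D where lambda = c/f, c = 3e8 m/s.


lambda = c / f = 3.0000e+08 / 2.7997e+10 = 0.01071543 m
BW = 70 * 0.01071543 / 1.5200 = 0.4935 deg

0.4935 deg


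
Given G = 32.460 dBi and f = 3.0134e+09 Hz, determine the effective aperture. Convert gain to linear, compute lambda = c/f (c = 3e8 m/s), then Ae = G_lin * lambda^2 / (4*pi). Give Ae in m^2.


lambda = c / f = 3.0000e+08 / 3.0134e+09 = 0.09955532 m
G_linear = 10^(32.460/10) = 1761.976
Ae = G_linear * lambda^2 / (4*pi) = 1761.976 * 0.09955532^2 / (4*pi) = 1.390 m^2

1.390 m^2


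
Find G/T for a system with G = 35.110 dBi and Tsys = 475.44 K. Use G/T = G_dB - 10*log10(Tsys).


G/T = 35.110 - 10*log10(475.44) = 35.110 - 26.77096 = 8.339 dB/K

8.339 dB/K


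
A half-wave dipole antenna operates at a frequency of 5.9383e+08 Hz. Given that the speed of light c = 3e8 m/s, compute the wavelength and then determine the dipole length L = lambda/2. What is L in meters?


lambda = c / f = 3.0000e+08 / 5.9383e+08 = 0.5051951 m
L = lambda / 2 = 0.5051951 / 2 = 0.2526 m

0.2526 m


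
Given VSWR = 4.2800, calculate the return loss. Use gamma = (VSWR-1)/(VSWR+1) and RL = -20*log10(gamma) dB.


gamma = (4.2800 - 1) / (4.2800 + 1) = 0.6212121
RL = -20 * log10(0.6212121) = 4.135 dB

4.135 dB


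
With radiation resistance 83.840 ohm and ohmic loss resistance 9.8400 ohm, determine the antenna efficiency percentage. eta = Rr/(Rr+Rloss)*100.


eta = 83.840 / (83.840 + 9.8400) * 100 = 89.50%

89.50%


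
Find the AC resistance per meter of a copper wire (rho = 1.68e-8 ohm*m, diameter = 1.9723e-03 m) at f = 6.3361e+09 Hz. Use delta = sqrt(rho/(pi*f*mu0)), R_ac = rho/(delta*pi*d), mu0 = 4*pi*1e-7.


delta = sqrt(1.68e-8 / (pi * 6.3361e+09 * 4*pi*1e-7)) = 8.195279e-07 m
R_ac = 1.68e-8 / (8.195279e-07 * pi * 1.9723e-03) = 3.308 ohm/m

3.308 ohm/m


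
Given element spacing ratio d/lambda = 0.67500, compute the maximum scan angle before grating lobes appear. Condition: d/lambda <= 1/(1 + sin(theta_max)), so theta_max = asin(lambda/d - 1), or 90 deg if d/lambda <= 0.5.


lambda/d - 1 = 1/0.67500 - 1 = 0.4814815
theta_max = asin(0.4814815) = 28.78 deg

28.78 deg


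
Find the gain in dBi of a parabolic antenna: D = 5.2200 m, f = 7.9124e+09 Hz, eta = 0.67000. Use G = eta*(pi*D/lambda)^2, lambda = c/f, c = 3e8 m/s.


lambda = c / f = 3.0000e+08 / 7.9124e+09 = 0.03791517 m
G_linear = 0.67000 * (pi * 5.2200 / 0.03791517)^2 = 125340.0
G_dBi = 10 * log10(125340.0) = 50.98 dBi

50.98 dBi


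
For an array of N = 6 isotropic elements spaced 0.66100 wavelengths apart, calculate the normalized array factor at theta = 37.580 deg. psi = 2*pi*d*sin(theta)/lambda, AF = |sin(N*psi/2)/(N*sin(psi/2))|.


psi = 2*pi*0.66100*sin(37.580 deg) = 2.532897 rad
AF = |sin(6*2.532897/2) / (6*sin(2.532897/2))| = 0.1690

0.1690


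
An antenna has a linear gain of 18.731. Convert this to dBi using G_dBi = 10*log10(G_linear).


G_dBi = 10 * log10(18.731) = 12.73 dBi

12.73 dBi


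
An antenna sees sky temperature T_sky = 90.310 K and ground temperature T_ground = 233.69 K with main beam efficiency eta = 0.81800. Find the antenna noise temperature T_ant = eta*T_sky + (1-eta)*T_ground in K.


T_ant = 0.81800 * 90.310 + (1 - 0.81800) * 233.69 = 116.4 K

116.4 K


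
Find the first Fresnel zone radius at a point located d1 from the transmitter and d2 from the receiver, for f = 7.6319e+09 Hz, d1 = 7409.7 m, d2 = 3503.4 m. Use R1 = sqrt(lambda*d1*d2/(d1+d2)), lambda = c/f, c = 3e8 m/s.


lambda = c / f = 3.0000e+08 / 7.6319e+09 = 0.03930869 m
R1 = sqrt(0.03930869 * 7409.7 * 3503.4 / (7409.7 + 3503.4)) = 9.670 m

9.670 m


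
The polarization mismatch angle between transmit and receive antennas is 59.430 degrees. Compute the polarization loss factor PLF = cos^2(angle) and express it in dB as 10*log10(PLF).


PLF_linear = cos^2(59.430 deg) = 0.2586645
PLF_dB = 10 * log10(0.2586645) = -5.873 dB

-5.873 dB


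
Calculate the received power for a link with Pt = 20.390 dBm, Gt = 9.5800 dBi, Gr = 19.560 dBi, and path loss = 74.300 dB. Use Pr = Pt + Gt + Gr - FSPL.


Pr = 20.390 + 9.5800 + 19.560 - 74.300 = -24.77 dBm

-24.77 dBm


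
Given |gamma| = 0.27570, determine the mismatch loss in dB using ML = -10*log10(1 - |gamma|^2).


ML = -10 * log10(1 - 0.27570^2) = -10 * log10(0.92398951) = 0.3433 dB

0.3433 dB


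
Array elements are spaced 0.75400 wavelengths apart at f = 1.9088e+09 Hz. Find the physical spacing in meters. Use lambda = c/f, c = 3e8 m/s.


lambda = c / f = 3.0000e+08 / 1.9088e+09 = 0.1571668 m
d = 0.75400 * 0.1571668 = 0.1185 m

0.1185 m


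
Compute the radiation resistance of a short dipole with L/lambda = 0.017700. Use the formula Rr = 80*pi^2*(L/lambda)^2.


Rr = 80 * pi^2 * (0.017700)^2 = 80 * 9.869604 * 3.132900e-04 = 0.2474 ohm

0.2474 ohm


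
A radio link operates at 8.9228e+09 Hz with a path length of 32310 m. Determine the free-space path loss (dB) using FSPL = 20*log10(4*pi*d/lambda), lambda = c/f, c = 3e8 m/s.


lambda = c / f = 3.0000e+08 / 8.9228e+09 = 0.03362173 m
FSPL = 20 * log10(4*pi*32310/0.03362173) = 141.6 dB

141.6 dB


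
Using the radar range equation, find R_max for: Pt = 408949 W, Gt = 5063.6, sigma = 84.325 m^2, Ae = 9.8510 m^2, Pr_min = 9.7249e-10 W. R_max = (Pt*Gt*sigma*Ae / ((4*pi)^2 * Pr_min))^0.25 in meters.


R^4 = 408949*5063.6*84.325*9.8510 / ((4*pi)^2 * 9.7249e-10) = 1.120109e+19
R_max = 1.120109e+19^0.25 = 57852 m

57852 m


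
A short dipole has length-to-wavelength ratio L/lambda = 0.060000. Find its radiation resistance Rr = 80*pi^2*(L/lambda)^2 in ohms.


Rr = 80 * pi^2 * (0.060000)^2 = 80 * 9.869604 * 3.600000e-03 = 2.842 ohm

2.842 ohm


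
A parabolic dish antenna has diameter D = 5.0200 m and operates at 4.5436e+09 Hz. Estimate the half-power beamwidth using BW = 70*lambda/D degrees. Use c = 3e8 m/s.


lambda = c / f = 3.0000e+08 / 4.5436e+09 = 0.06602694 m
BW = 70 * 0.06602694 / 5.0200 = 0.9207 deg

0.9207 deg


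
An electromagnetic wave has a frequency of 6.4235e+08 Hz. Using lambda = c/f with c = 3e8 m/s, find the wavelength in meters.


lambda = c / f = 3.0000e+08 / 6.4235e+08 = 0.4670 m

0.4670 m


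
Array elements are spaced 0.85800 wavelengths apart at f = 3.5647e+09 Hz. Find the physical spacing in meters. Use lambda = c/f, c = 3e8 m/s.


lambda = c / f = 3.0000e+08 / 3.5647e+09 = 0.08415855 m
d = 0.85800 * 0.08415855 = 0.07221 m

0.07221 m


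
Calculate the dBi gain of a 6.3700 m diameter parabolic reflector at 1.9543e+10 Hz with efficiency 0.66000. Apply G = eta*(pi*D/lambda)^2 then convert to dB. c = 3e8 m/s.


lambda = c / f = 3.0000e+08 / 1.9543e+10 = 0.01535076 m
G_linear = 0.66000 * (pi * 6.3700 / 0.01535076)^2 = 1.121664e+06
G_dBi = 10 * log10(1.121664e+06) = 60.50 dBi

60.50 dBi


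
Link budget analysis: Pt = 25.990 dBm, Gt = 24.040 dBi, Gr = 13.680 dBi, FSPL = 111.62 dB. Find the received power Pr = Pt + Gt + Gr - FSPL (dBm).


Pr = 25.990 + 24.040 + 13.680 - 111.62 = -47.91 dBm

-47.91 dBm


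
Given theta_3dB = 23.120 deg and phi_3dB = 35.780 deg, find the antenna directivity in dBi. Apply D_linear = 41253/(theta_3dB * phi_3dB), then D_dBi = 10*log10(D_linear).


D_linear = 41253 / (23.120 * 35.780) = 49.86862
D_dBi = 10 * log10(49.86862) = 16.98 dBi

16.98 dBi


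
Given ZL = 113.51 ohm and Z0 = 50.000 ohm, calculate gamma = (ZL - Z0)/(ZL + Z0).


gamma = (113.51 - 50.000) / (113.51 + 50.000) = 0.3884

0.3884


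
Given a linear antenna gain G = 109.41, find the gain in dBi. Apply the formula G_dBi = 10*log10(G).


G_dBi = 10 * log10(109.41) = 20.39 dBi

20.39 dBi


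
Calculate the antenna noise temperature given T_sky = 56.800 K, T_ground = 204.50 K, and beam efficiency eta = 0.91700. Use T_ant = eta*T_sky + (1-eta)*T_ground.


T_ant = 0.91700 * 56.800 + (1 - 0.91700) * 204.50 = 69.06 K

69.06 K


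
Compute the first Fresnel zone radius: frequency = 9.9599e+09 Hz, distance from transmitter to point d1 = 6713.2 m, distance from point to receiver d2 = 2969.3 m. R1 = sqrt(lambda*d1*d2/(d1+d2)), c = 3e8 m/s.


lambda = c / f = 3.0000e+08 / 9.9599e+09 = 0.03012078 m
R1 = sqrt(0.03012078 * 6713.2 * 2969.3 / (6713.2 + 2969.3)) = 7.875 m

7.875 m


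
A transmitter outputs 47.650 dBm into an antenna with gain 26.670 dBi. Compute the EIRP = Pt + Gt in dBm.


EIRP = Pt + Gt = 47.650 + 26.670 = 74.32 dBm

74.32 dBm


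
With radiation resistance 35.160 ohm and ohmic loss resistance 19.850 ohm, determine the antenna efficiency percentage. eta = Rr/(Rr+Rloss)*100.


eta = 35.160 / (35.160 + 19.850) * 100 = 63.92%

63.92%


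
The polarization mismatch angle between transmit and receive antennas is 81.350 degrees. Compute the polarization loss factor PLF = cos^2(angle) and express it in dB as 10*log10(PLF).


PLF_linear = cos^2(81.350 deg) = 0.02261960
PLF_dB = 10 * log10(0.02261960) = -16.46 dB

-16.46 dB


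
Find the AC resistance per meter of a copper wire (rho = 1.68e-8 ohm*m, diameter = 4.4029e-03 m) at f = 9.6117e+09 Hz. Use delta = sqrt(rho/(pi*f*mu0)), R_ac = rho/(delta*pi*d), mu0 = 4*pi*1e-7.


delta = sqrt(1.68e-8 / (pi * 9.6117e+09 * 4*pi*1e-7)) = 6.653875e-07 m
R_ac = 1.68e-8 / (6.653875e-07 * pi * 4.4029e-03) = 1.825 ohm/m

1.825 ohm/m


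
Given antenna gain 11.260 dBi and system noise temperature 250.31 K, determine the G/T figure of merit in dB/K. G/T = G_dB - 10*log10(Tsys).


G/T = 11.260 - 10*log10(250.31) = 11.260 - 23.98478 = -12.72 dB/K

-12.72 dB/K


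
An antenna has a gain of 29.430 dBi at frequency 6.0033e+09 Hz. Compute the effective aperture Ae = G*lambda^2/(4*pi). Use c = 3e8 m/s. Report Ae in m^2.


lambda = c / f = 3.0000e+08 / 6.0033e+09 = 0.04997252 m
G_linear = 10^(29.430/10) = 877.0008
Ae = G_linear * lambda^2 / (4*pi) = 877.0008 * 0.04997252^2 / (4*pi) = 0.1743 m^2

0.1743 m^2
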